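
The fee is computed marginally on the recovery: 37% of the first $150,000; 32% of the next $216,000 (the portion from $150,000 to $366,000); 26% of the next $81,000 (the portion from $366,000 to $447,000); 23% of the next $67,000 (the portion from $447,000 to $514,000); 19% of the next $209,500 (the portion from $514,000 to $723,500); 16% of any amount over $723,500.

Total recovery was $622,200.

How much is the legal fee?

First $150,000 at 37% = $55,500.00
Next $216,000 at 32% = $69,120.00
Next $81,000 at 26% = $21,060.00
Next $67,000 at 23% = $15,410.00
Remaining $108,200 at 19% = $20,558.00
Fee: $55,500.00 + $69,120.00 + $21,060.00 + $15,410.00 + $20,558.00 = $181,648.00

$181,648.00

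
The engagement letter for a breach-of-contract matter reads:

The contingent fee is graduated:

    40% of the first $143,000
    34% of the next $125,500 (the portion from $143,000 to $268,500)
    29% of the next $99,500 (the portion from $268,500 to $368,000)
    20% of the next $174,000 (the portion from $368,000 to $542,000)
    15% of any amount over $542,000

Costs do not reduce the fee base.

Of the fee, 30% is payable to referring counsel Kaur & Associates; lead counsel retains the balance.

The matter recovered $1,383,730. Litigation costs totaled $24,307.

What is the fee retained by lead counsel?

Fee base is the gross recovery, $1,383,730; costs are reimbursed separately.
First $143,000 at 40% = $57,200.00
Next $125,500 at 34% = $42,670.00
Next $99,500 at 29% = $28,855.00
Next $174,000 at 20% = $34,800.00
Remaining $841,730 at 15% = $126,259.50
Fee: $57,200.00 + $42,670.00 + $28,855.00 + $34,800.00 + $126,259.50 = $289,784.50
Referral share: 30% of $289,784.50 = $86,935.35; lead counsel retains $289,784.50 − $86,935.35 = $202,849.15.

$202,849.15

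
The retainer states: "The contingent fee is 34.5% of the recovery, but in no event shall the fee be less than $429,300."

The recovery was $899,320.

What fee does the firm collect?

$429,300.00

34.5% of $899,320 = $310,265.40
That is below the $429,300 minimum, so the minimum applies.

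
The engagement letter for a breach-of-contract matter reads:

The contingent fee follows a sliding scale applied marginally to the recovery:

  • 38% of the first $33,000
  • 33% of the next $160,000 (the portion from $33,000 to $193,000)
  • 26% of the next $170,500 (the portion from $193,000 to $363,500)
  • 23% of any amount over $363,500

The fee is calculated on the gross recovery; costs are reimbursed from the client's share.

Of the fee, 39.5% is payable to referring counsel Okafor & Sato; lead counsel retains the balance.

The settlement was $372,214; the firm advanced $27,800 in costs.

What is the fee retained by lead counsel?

Fee base is the gross recovery, $372,214; costs are reimbursed separately.
First $33,000 at 38% = $12,540.00
Next $160,000 at 33% = $52,800.00
Next $170,500 at 26% = $44,330.00
Remaining $8,714 at 23% = $2,004.22
Fee: $12,540.00 + $52,800.00 + $44,330.00 + $2,004.22 = $111,674.22
Referral share: 39.5% of $111,674.22 = $44,111.32; lead counsel retains $111,674.22 − $44,111.32 = $67,562.90.

$67,562.90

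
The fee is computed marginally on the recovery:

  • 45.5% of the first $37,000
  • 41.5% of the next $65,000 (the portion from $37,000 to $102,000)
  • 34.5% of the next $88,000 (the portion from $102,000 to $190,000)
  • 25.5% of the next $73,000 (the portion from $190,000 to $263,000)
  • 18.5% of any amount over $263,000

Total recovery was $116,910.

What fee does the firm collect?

$48,953.95

First $37,000 at 45.5% = $16,835.00
Next $65,000 at 41.5% = $26,975.00
Remaining $14,910 at 34.5% = $5,143.95
Fee: $16,835.00 + $26,975.00 + $5,143.95 = $48,953.95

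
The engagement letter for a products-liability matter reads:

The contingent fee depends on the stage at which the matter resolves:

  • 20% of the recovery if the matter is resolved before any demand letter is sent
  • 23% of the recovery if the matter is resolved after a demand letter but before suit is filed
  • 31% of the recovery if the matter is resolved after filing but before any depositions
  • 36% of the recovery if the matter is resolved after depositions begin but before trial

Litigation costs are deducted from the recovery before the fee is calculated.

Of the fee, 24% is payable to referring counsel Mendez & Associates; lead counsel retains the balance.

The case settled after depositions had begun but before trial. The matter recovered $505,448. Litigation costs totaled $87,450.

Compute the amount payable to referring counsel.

$36,115.03

Fee base (net of costs): $505,448 − $87,450 = $417,998
The matter settled after depositions had begun but before trial, so the 36% rate applies.
$417,998 × 36% = $150,479.28
Referral share: 24% of $150,479.28 = $36,115.03; lead counsel retains $150,479.28 − $36,115.03 = $114,364.25.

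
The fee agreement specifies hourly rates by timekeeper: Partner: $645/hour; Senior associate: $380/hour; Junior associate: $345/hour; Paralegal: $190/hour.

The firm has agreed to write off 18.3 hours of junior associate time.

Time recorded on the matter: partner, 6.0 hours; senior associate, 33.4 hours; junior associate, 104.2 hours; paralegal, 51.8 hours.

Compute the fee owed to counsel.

Partner: 6.0 × $645 = $3,870.00
Senior associate: 33.4 × $380 = $12,692.00
Junior associate: 104.2 × $345 = $35,949.00
Paralegal: 51.8 × $190 = $9,842.00
Subtotal: $62,353.00
Write-off: 18.3 × $345 = $6,313.50
Total: $62,353.00 − $6,313.50 = $56,039.50

$56,039.50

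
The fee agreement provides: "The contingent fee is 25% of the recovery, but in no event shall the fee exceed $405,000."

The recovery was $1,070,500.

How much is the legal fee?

25% of $1,070,500 = $267,625.00
That is under the $405,000 cap.

$267,625.00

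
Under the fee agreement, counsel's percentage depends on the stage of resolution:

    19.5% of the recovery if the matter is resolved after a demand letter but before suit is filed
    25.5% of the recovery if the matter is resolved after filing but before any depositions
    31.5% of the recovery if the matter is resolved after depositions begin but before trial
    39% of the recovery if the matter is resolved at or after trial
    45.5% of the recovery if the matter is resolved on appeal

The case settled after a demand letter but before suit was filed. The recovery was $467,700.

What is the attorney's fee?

$91,201.50

The matter settled after a demand letter but before suit was filed, so the 19.5% rate applies.
$467,700 × 19.5% = $91,201.50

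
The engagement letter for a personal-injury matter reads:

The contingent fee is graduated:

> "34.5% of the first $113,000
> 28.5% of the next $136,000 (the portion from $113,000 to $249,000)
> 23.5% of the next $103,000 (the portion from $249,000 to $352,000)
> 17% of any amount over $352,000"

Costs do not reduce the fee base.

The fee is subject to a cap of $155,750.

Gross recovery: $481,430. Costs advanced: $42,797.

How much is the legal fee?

Fee base is the gross recovery, $481,430; costs are reimbursed separately.
First $113,000 at 34.5% = $38,985.00
Next $136,000 at 28.5% = $38,760.00
Next $103,000 at 23.5% = $24,205.00
Remaining $129,430 at 17% = $22,003.10
Fee: $38,985.00 + $38,760.00 + $24,205.00 + $22,003.10 = $123,953.10
$123,953.10 is under the $155,750 cap.

$123,953.10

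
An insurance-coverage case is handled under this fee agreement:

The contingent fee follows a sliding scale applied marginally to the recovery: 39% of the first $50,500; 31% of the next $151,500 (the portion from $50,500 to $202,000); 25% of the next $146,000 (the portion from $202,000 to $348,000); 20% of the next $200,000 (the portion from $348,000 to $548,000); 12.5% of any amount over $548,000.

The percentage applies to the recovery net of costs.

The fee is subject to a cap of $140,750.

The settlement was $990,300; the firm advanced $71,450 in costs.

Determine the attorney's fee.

Fee base (net of costs): $990,300 − $71,450 = $918,850
First $50,500 at 39% = $19,695.00
Next $151,500 at 31% = $46,965.00
Next $146,000 at 25% = $36,500.00
Next $200,000 at 20% = $40,000.00
Remaining $370,850 at 12.5% = $46,356.25
Fee: $19,695.00 + $46,965.00 + $36,500.00 + $40,000.00 + $46,356.25 = $189,516.25
$189,516.25 exceeds the $140,750 cap, so the fee is capped at $140,750.00.

$140,750.00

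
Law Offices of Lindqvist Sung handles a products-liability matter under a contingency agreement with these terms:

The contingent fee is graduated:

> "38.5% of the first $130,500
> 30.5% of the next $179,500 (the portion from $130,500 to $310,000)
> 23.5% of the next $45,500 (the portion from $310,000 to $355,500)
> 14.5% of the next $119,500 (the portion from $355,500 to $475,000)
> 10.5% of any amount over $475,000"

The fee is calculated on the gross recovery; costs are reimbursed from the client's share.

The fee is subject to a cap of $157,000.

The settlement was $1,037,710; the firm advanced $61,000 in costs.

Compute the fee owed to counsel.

Fee base is the gross recovery, $1,037,710; costs are reimbursed separately.
First $130,500 at 38.5% = $50,242.50
Next $179,500 at 30.5% = $54,747.50
Next $45,500 at 23.5% = $10,692.50
Next $119,500 at 14.5% = $17,327.50
Remaining $562,710 at 10.5% = $59,084.55
Fee: $50,242.50 + $54,747.50 + $10,692.50 + $17,327.50 + $59,084.55 = $192,094.55
$192,094.55 exceeds the $157,000 cap, so the fee is capped at $157,000.00.

$157,000.00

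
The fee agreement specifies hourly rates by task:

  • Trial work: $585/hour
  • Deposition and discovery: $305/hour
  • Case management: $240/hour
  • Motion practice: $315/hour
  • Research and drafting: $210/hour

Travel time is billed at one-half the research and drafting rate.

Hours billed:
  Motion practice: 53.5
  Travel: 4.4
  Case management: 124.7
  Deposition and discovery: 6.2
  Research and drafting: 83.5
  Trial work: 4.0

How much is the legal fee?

Trial work: 4.0 × $585 = $2,340.00
Deposition and discovery: 6.2 × $305 = $1,891.00
Case management: 124.7 × $240 = $29,928.00
Motion practice: 53.5 × $315 = $16,852.50
Research and drafting: 83.5 × $210 = $17,535.00
Subtotal: $2,340.00 + $1,891.00 + $29,928.00 + $16,852.50 + $17,535.00 = $68,546.50
Travel: 4.4 × ($210 ÷ 2) = 4.4 × $105.00 = $462.00
Total: $68,546.50 + $462.00 = $69,008.50

$69,008.50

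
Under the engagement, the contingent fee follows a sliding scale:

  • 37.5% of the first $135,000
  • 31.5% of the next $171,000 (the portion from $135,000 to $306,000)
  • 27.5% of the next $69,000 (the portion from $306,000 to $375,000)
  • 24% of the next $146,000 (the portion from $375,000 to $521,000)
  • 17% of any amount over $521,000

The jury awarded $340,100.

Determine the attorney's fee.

$113,867.50

First $135,000 at 37.5% = $50,625.00
Next $171,000 at 31.5% = $53,865.00
Remaining $34,100 at 27.5% = $9,377.50
Fee: $50,625.00 + $53,865.00 + $9,377.50 = $113,867.50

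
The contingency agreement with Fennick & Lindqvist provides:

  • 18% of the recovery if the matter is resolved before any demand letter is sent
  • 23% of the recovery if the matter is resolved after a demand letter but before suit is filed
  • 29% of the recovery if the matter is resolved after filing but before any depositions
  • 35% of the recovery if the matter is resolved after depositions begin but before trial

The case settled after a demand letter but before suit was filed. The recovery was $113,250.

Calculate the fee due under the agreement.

$26,047.50

The matter settled after a demand letter but before suit was filed, so the 23% rate applies.
$113,250 × 23% = $26,047.50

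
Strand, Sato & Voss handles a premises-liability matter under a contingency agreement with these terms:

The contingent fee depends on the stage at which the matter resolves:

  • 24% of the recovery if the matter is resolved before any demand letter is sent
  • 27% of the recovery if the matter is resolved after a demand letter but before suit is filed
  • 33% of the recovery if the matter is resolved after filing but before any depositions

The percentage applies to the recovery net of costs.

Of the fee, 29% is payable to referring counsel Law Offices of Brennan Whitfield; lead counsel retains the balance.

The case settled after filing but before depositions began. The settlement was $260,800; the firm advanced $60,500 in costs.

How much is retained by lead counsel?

Fee base (net of costs): $260,800 − $60,500 = $200,300
The matter settled after filing but before depositions began, so the 33% rate applies.
$200,300 × 33% = $66,099.00
Referral share: 29% of $66,099.00 = $19,168.71; lead counsel retains $66,099.00 − $19,168.71 = $46,930.29.

$46,930.29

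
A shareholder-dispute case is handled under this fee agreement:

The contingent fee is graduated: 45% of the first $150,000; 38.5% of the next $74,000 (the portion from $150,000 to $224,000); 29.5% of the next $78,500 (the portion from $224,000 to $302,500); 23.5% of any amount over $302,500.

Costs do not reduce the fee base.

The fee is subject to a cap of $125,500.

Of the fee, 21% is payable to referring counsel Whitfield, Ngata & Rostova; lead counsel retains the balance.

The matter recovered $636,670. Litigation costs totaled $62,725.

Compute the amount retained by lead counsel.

Fee base is the gross recovery, $636,670; costs are reimbursed separately.
First $150,000 at 45% = $67,500.00
Next $74,000 at 38.5% = $28,490.00
Next $78,500 at 29.5% = $23,157.50
Remaining $334,170 at 23.5% = $78,529.95
Fee: $67,500.00 + $28,490.00 + $23,157.50 + $78,529.95 = $197,677.45
$197,677.45 exceeds the $125,500 cap, so the fee is capped at $125,500.00.
Referral share: 21% of $125,500.00 = $26,355.00; lead counsel retains $125,500.00 − $26,355.00 = $99,145.00.

$99,145.00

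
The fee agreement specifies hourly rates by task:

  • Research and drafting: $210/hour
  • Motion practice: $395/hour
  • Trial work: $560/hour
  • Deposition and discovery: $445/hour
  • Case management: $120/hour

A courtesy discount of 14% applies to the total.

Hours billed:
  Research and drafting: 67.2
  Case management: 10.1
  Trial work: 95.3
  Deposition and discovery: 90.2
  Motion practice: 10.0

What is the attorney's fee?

$96,991.66

Research and drafting: 67.2 × $210 = $14,112.00
Motion practice: 10.0 × $395 = $3,950.00
Trial work: 95.3 × $560 = $53,368.00
Deposition and discovery: 90.2 × $445 = $40,139.00
Case management: 10.1 × $120 = $1,212.00
Subtotal: $112,781.00
Less 14% discount: −$15,789.34
Total: $112,781.00 − $15,789.34 = $96,991.66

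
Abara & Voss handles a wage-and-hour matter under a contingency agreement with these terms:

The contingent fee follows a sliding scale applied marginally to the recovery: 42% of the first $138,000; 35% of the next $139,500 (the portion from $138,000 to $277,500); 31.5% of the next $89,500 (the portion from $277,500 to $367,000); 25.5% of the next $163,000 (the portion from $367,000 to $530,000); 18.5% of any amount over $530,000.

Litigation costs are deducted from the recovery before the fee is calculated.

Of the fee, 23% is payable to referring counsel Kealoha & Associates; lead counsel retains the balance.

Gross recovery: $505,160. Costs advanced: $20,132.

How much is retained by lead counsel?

$127,107.47

Fee base (net of costs): $505,160 − $20,132 = $485,028
First $138,000 at 42% = $57,960.00
Next $139,500 at 35% = $48,825.00
Next $89,500 at 31.5% = $28,192.50
Remaining $118,028 at 25.5% = $30,097.14
Fee: $57,960.00 + $48,825.00 + $28,192.50 + $30,097.14 = $165,074.64
Referral share: 23% of $165,074.64 = $37,967.17; lead counsel retains $165,074.64 − $37,967.17 = $127,107.47.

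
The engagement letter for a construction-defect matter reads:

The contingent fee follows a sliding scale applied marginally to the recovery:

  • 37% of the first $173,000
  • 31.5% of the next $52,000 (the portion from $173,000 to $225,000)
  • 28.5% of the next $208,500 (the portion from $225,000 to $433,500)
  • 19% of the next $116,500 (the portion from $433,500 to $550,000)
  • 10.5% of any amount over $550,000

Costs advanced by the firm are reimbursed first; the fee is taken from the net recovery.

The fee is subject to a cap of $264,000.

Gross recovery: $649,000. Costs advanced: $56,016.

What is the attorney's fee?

$166,460.82

Fee base (net of costs): $649,000 − $56,016 = $592,984
First $173,000 at 37% = $64,010.00
Next $52,000 at 31.5% = $16,380.00
Next $208,500 at 28.5% = $59,422.50
Next $116,500 at 19% = $22,135.00
Remaining $42,984 at 10.5% = $4,513.32
Fee: $64,010.00 + $16,380.00 + $59,422.50 + $22,135.00 + $4,513.32 = $166,460.82
$166,460.82 is under the $264,000 cap.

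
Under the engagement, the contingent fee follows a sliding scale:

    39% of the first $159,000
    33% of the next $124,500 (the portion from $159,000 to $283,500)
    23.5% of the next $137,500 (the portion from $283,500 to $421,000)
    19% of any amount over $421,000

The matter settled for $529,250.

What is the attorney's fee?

$155,975.00

First $159,000 at 39% = $62,010.00
Next $124,500 at 33% = $41,085.00
Next $137,500 at 23.5% = $32,312.50
Remaining $108,250 at 19% = $20,567.50
Fee: $62,010.00 + $41,085.00 + $32,312.50 + $20,567.50 = $155,975.00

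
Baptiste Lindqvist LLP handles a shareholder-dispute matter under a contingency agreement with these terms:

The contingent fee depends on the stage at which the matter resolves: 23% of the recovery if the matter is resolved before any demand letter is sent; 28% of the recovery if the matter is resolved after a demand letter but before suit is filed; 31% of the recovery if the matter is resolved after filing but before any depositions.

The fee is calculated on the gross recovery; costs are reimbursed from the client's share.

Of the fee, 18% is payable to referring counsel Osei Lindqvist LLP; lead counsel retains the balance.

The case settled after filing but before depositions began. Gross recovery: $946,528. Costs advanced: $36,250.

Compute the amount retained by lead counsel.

Fee base is the gross recovery, $946,528; costs are reimbursed separately.
The matter settled after filing but before depositions began, so the 31% rate applies.
$946,528 × 31% = $293,423.68
Referral share: 18% of $293,423.68 = $52,816.26; lead counsel retains $293,423.68 − $52,816.26 = $240,607.42.

$240,607.42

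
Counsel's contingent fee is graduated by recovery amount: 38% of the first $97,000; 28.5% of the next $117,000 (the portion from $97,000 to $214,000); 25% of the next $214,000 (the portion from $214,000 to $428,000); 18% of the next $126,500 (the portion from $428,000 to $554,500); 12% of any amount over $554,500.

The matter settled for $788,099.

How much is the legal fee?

$174,506.88

First $97,000 at 38% = $36,860.00
Next $117,000 at 28.5% = $33,345.00
Next $214,000 at 25% = $53,500.00
Next $126,500 at 18% = $22,770.00
Remaining $233,599 at 12% = $28,031.88
Fee: $36,860.00 + $33,345.00 + $53,500.00 + $22,770.00 + $28,031.88 = $174,506.88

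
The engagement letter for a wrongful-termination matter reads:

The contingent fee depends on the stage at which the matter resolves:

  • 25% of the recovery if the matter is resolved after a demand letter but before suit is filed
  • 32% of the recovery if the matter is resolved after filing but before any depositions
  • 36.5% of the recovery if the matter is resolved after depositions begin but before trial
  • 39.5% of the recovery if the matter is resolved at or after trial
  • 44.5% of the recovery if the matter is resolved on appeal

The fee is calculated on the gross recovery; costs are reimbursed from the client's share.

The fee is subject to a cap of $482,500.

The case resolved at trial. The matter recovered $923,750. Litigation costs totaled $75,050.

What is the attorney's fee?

$364,881.25

Fee base is the gross recovery, $923,750; costs are reimbursed separately.
The matter resolved at trial, so the 39.5% rate applies.
$923,750 × 39.5% = $364,881.25
$364,881.25 is under the $482,500 cap.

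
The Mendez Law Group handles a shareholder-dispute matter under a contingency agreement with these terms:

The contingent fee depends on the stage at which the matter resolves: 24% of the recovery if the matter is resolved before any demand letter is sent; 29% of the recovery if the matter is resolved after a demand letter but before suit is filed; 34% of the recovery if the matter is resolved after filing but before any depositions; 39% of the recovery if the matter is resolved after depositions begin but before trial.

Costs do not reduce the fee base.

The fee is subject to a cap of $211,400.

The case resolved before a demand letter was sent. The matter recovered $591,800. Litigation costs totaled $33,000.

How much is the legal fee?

Fee base is the gross recovery, $591,800; costs are reimbursed separately.
The matter resolved before a demand letter was sent, so the 24% rate applies.
$591,800 × 24% = $142,032.00
$142,032.00 is under the $211,400 cap.

$142,032.00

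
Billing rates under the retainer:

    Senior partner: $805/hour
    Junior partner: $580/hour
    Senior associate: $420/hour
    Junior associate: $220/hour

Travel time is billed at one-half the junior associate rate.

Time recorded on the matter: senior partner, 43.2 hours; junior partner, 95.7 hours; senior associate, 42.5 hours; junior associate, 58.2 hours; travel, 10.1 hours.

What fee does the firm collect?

$122,047.00

Senior partner: 43.2 × $805 = $34,776.00
Junior partner: 95.7 × $580 = $55,506.00
Senior associate: 42.5 × $420 = $17,850.00
Junior associate: 58.2 × $220 = $12,804.00
Subtotal: $34,776.00 + $55,506.00 + $17,850.00 + $12,804.00 = $120,936.00
Travel: 10.1 × ($220 ÷ 2) = 10.1 × $110.00 = $1,111.00
Total: $120,936.00 + $1,111.00 = $122,047.00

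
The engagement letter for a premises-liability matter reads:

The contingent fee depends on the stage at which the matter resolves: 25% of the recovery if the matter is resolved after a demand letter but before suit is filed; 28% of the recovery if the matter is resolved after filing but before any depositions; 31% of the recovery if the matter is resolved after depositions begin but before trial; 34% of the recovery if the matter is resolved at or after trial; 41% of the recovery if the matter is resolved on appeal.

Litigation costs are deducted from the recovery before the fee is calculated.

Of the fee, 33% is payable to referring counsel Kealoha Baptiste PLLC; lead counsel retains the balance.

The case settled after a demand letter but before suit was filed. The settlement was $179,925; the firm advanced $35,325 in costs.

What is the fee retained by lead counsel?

Fee base (net of costs): $179,925 − $35,325 = $144,600
The matter settled after a demand letter but before suit was filed, so the 25% rate applies.
$144,600 × 25% = $36,150.00
Referral share: 33% of $36,150.00 = $11,929.50; lead counsel retains $36,150.00 − $11,929.50 = $24,220.50.

$24,220.50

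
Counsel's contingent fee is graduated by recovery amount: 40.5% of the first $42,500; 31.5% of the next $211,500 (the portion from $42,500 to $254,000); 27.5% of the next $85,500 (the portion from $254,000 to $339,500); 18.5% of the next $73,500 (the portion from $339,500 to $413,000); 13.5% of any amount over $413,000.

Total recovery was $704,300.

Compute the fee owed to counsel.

$160,270.50

First $42,500 at 40.5% = $17,212.50
Next $211,500 at 31.5% = $66,622.50
Next $85,500 at 27.5% = $23,512.50
Next $73,500 at 18.5% = $13,597.50
Remaining $291,300 at 13.5% = $39,325.50
Fee: $17,212.50 + $66,622.50 + $23,512.50 + $13,597.50 + $39,325.50 = $160,270.50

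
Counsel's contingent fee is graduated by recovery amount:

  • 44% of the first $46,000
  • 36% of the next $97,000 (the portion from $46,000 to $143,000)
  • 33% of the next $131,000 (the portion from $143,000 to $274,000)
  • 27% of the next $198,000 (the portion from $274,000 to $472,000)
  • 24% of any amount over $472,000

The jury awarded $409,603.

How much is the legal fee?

First $46,000 at 44% = $20,240.00
Next $97,000 at 36% = $34,920.00
Next $131,000 at 33% = $43,230.00
Remaining $135,603 at 27% = $36,612.81
Fee: $20,240.00 + $34,920.00 + $43,230.00 + $36,612.81 = $135,002.81

$135,002.81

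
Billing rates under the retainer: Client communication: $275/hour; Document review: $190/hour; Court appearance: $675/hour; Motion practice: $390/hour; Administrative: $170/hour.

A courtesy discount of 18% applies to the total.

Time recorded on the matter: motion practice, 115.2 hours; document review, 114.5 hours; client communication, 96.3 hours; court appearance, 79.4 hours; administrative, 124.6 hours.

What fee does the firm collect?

$137,712.85

Client communication: 96.3 × $275 = $26,482.50
Document review: 114.5 × $190 = $21,755.00
Court appearance: 79.4 × $675 = $53,595.00
Motion practice: 115.2 × $390 = $44,928.00
Administrative: 124.6 × $170 = $21,182.00
Subtotal: $167,942.50
Less 18% discount: −$30,229.65
Total: $167,942.50 − $30,229.65 = $137,712.85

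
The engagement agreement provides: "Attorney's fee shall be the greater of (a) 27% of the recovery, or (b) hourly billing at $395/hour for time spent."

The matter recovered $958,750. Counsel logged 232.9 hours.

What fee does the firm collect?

$258,862.50

(a) 27% of $958,750 = $258,862.50
(b) 232.9 × $395 = $91,995.50
The greater is (a): $258,862.50.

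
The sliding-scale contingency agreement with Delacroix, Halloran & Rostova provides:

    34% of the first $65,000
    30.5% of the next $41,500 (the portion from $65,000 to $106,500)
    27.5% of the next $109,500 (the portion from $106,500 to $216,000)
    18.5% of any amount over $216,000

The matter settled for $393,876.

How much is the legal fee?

First $65,000 at 34% = $22,100.00
Next $41,500 at 30.5% = $12,657.50
Next $109,500 at 27.5% = $30,112.50
Remaining $177,876 at 18.5% = $32,907.06
Fee: $22,100.00 + $12,657.50 + $30,112.50 + $32,907.06 = $97,777.06

$97,777.06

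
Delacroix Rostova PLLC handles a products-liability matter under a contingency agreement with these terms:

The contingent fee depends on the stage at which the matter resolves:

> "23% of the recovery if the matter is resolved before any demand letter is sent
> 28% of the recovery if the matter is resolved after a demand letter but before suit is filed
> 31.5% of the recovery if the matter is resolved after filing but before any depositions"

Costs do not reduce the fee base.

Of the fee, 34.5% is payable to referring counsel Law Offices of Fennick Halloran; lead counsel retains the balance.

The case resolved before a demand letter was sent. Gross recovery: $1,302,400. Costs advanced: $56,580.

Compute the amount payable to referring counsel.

Fee base is the gross recovery, $1,302,400; costs are reimbursed separately.
The matter resolved before a demand letter was sent, so the 23% rate applies.
$1,302,400 × 23% = $299,552.00
Referral share: 34.5% of $299,552.00 = $103,345.44; lead counsel retains $299,552.00 − $103,345.44 = $196,206.56.

$103,345.44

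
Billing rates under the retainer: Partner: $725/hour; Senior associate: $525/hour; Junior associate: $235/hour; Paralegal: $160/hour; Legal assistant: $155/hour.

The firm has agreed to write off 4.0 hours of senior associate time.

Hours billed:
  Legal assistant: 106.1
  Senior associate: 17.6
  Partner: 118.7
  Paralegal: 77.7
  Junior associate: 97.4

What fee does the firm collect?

$144,964.00

Partner: 118.7 × $725 = $86,057.50
Senior associate: 17.6 × $525 = $9,240.00
Junior associate: 97.4 × $235 = $22,889.00
Paralegal: 77.7 × $160 = $12,432.00
Legal assistant: 106.1 × $155 = $16,445.50
Subtotal: $147,064.00
Write-off: 4.0 × $525 = $2,100.00
Total: $147,064.00 − $2,100.00 = $144,964.00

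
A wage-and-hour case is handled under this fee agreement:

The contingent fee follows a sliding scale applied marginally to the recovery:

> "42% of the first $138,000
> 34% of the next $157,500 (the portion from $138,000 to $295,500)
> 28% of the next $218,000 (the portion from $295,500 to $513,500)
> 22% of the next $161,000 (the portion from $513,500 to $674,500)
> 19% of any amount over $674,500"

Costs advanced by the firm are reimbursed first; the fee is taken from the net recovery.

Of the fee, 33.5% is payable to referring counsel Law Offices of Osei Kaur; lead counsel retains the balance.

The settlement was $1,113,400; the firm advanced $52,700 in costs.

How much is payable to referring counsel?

$94,251.58

Fee base (net of costs): $1,113,400 − $52,700 = $1,060,700
First $138,000 at 42% = $57,960.00
Next $157,500 at 34% = $53,550.00
Next $218,000 at 28% = $61,040.00
Next $161,000 at 22% = $35,420.00
Remaining $386,200 at 19% = $73,378.00
Fee: $57,960.00 + $53,550.00 + $61,040.00 + $35,420.00 + $73,378.00 = $281,348.00
Referral share: 33.5% of $281,348.00 = $94,251.58; lead counsel retains $281,348.00 − $94,251.58 = $187,096.42.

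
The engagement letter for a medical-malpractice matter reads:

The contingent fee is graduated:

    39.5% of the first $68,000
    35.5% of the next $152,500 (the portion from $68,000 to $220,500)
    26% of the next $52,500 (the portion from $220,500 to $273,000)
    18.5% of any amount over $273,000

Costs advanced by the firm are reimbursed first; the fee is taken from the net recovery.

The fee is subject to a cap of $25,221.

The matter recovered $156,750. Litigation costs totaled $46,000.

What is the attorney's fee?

Fee base (net of costs): $156,750 − $46,000 = $110,750
First $68,000 at 39.5% = $26,860.00
Remaining $42,750 at 35.5% = $15,176.25
Fee: $26,860.00 + $15,176.25 = $42,036.25
$42,036.25 exceeds the $25,221 cap, so the fee is capped at $25,221.00.

$25,221.00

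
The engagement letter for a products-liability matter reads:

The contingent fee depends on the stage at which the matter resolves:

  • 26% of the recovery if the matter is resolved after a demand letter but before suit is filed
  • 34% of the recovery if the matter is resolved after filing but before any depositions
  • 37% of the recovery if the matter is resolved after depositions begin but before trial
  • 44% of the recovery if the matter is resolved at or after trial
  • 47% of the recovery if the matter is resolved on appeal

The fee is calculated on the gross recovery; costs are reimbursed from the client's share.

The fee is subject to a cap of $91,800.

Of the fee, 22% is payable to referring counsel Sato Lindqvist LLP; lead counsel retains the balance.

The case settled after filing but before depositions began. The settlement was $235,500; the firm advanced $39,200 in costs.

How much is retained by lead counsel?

$62,454.60

Fee base is the gross recovery, $235,500; costs are reimbursed separately.
The matter settled after filing but before depositions began, so the 34% rate applies.
$235,500 × 34% = $80,070.00
$80,070.00 is under the $91,800 cap.
Referral share: 22% of $80,070.00 = $17,615.40; lead counsel retains $80,070.00 − $17,615.40 = $62,454.60.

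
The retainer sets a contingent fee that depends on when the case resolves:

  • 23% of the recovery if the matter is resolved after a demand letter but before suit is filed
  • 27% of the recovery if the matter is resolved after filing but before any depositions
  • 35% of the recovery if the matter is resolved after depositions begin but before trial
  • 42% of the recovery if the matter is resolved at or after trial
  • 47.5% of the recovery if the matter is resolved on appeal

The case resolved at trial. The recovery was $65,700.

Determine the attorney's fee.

The matter resolved at trial, so the 42% rate applies.
$65,700 × 42% = $27,594.00

$27,594.00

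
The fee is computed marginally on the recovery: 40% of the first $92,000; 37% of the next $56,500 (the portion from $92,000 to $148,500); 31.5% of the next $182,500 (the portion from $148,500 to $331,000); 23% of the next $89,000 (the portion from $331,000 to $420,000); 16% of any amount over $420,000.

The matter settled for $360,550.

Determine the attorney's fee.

First $92,000 at 40% = $36,800.00
Next $56,500 at 37% = $20,905.00
Next $182,500 at 31.5% = $57,487.50
Remaining $29,550 at 23% = $6,796.50
Fee: $36,800.00 + $20,905.00 + $57,487.50 + $6,796.50 = $121,989.00

$121,989.00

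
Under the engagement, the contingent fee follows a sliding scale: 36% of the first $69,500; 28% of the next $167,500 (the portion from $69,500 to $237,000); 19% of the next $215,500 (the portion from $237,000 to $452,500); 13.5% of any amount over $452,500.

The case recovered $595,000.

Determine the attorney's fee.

First $69,500 at 36% = $25,020.00
Next $167,500 at 28% = $46,900.00
Next $215,500 at 19% = $40,945.00
Remaining $142,500 at 13.5% = $19,237.50
Fee: $25,020.00 + $46,900.00 + $40,945.00 + $19,237.50 = $132,102.50

$132,102.50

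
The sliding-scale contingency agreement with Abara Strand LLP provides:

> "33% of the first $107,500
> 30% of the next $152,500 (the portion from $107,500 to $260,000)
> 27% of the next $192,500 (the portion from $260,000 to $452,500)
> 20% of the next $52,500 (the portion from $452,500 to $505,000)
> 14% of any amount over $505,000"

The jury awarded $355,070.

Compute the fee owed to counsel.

First $107,500 at 33% = $35,475.00
Next $152,500 at 30% = $45,750.00
Remaining $95,070 at 27% = $25,668.90
Fee: $35,475.00 + $45,750.00 + $25,668.90 = $106,893.90

$106,893.90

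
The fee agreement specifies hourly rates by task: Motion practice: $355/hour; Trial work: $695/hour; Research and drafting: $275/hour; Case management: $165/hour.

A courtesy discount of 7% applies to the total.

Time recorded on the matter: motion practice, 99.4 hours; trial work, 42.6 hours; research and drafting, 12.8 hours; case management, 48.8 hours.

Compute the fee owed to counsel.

Motion practice: 99.4 × $355 = $35,287.00
Trial work: 42.6 × $695 = $29,607.00
Research and drafting: 12.8 × $275 = $3,520.00
Case management: 48.8 × $165 = $8,052.00
Subtotal: $76,466.00
Less 7% discount: −$5,352.62
Total: $76,466.00 − $5,352.62 = $71,113.38

$71,113.38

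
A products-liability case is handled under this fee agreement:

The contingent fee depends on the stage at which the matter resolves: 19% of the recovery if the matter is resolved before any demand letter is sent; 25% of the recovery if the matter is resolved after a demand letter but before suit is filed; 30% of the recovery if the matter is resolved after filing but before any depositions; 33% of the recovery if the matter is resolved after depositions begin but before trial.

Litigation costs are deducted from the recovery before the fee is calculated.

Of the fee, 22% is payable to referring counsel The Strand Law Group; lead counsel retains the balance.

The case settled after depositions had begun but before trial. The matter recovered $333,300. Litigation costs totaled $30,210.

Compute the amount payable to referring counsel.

Fee base (net of costs): $333,300 − $30,210 = $303,090
The matter settled after depositions had begun but before trial, so the 33% rate applies.
$303,090 × 33% = $100,019.70
Referral share: 22% of $100,019.70 = $22,004.33; lead counsel retains $100,019.70 − $22,004.33 = $78,015.37.

$22,004.33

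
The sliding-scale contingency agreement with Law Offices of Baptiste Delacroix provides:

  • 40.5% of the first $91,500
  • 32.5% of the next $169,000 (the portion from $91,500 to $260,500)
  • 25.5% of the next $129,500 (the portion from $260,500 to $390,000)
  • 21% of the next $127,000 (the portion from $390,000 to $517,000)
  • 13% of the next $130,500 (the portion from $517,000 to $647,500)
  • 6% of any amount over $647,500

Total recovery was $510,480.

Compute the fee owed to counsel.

First $91,500 at 40.5% = $37,057.50
Next $169,000 at 32.5% = $54,925.00
Next $129,500 at 25.5% = $33,022.50
Remaining $120,480 at 21% = $25,300.80
Fee: $37,057.50 + $54,925.00 + $33,022.50 + $25,300.80 = $150,305.80

$150,305.80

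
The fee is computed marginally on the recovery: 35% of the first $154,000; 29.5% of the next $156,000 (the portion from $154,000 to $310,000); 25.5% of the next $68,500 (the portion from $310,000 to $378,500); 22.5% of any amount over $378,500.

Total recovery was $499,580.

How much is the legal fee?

$144,630.50

First $154,000 at 35% = $53,900.00
Next $156,000 at 29.5% = $46,020.00
Next $68,500 at 25.5% = $17,467.50
Remaining $121,080 at 22.5% = $27,243.00
Fee: $53,900.00 + $46,020.00 + $17,467.50 + $27,243.00 = $144,630.50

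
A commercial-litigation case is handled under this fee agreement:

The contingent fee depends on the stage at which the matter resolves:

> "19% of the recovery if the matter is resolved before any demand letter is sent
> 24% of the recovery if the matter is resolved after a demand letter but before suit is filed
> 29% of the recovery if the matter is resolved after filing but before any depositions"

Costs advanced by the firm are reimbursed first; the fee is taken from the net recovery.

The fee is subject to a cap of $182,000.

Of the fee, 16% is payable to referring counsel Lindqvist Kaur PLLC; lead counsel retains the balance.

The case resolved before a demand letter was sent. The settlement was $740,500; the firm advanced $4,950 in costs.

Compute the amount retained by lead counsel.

$117,393.78

Fee base (net of costs): $740,500 − $4,950 = $735,550
The matter resolved before a demand letter was sent, so the 19% rate applies.
$735,550 × 19% = $139,754.50
$139,754.50 is under the $182,000 cap.
Referral share: 16% of $139,754.50 = $22,360.72; lead counsel retains $139,754.50 − $22,360.72 = $117,393.78.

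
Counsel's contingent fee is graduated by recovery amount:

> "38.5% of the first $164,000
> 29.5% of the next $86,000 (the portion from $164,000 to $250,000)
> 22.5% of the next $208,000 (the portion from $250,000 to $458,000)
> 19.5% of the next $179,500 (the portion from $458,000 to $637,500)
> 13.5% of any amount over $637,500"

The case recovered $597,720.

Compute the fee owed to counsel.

$162,555.40

First $164,000 at 38.5% = $63,140.00
Next $86,000 at 29.5% = $25,370.00
Next $208,000 at 22.5% = $46,800.00
Remaining $139,720 at 19.5% = $27,245.40
Fee: $63,140.00 + $25,370.00 + $46,800.00 + $27,245.40 = $162,555.40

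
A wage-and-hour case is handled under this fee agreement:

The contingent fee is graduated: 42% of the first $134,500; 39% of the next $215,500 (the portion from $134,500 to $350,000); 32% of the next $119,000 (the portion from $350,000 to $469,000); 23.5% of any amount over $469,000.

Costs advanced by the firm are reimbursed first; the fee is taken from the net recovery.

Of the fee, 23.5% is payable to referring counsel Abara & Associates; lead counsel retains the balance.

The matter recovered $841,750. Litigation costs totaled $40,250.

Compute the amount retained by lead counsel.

Fee base (net of costs): $841,750 − $40,250 = $801,500
First $134,500 at 42% = $56,490.00
Next $215,500 at 39% = $84,045.00
Next $119,000 at 32% = $38,080.00
Remaining $332,500 at 23.5% = $78,137.50
Fee: $56,490.00 + $84,045.00 + $38,080.00 + $78,137.50 = $256,752.50
Referral share: 23.5% of $256,752.50 = $60,336.84; lead counsel retains $256,752.50 − $60,336.84 = $196,415.66.

$196,415.66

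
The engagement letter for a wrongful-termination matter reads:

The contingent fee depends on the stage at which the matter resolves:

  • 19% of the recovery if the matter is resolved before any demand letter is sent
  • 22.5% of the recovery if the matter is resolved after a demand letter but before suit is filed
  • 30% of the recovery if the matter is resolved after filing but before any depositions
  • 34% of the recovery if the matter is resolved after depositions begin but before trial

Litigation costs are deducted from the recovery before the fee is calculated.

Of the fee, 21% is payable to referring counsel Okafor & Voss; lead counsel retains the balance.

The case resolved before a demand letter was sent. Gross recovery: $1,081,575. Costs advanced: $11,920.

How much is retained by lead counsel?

Fee base (net of costs): $1,081,575 − $11,920 = $1,069,655
The matter resolved before a demand letter was sent, so the 19% rate applies.
$1,069,655 × 19% = $203,234.45
Referral share: 21% of $203,234.45 = $42,679.23; lead counsel retains $203,234.45 − $42,679.23 = $160,555.22.

$160,555.22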